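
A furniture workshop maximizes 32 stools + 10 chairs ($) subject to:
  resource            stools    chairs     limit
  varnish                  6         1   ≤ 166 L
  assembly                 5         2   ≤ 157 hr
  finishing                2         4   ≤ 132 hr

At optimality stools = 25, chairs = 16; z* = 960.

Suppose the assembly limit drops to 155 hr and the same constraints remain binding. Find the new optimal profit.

Binding: varnish and assembly. Non-binding: finishing (18 unused).
By complementary slackness, y = 0 for the non-binding constraint.
From A_Bᵀ y = c: 6·y_varnish + 5·y_assembly = 32; 1·y_varnish + 2·y_assembly = 10.
→ y_varnish = 2 and y_assembly = 4.
Δz = y_assembly·Δb = 4 × (-2) = -8, so new z* = 960 − 8 = 952.

952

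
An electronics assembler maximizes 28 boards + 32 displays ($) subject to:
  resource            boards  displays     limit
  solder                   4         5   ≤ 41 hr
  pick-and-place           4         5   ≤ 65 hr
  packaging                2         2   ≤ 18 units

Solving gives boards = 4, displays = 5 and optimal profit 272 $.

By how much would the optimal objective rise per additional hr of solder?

Check each constraint at x*: solder 41/41 (tight); pick-and-place 41/65 (slack 24); packaging 18/18 (tight).
Since pick-and-place is not tight, its dual is 0.
Dual feasibility on the basic columns requires 4·y_solder + 2·y_packaging = 28, 5·y_solder + 2·y_packaging = 32.
Solving: y_solder = 4, y_packaging = 6.
Shadow price of solder = 4.

4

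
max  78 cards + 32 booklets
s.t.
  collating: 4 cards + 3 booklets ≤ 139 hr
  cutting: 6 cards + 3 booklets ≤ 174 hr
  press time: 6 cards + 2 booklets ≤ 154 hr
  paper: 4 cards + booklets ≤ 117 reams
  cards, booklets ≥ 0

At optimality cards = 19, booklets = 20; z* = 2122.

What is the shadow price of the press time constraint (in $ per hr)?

7

Binding: cutting and press time. Non-binding: collating (3 unused), paper (21 unused).
Slack constraints have shadow price 0 (complementary slackness).
From A_Bᵀ y = c: 6·y_cutting + 6·y_press time = 78; 3·y_cutting + 2·y_press time = 32.
Solving: y_cutting = 6, y_press time = 7.
Shadow price of press time = 7.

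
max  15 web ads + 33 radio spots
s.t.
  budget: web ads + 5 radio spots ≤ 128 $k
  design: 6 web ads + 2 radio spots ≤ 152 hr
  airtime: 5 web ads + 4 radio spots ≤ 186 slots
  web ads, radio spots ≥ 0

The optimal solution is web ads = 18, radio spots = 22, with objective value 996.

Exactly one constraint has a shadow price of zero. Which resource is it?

airtime

budget: 128/128 (binding)
design: 152/152 (binding)
airtime: 178/186 (slack 8)
By complementary slackness, a constraint with positive slack has shadow price 0 → airtime.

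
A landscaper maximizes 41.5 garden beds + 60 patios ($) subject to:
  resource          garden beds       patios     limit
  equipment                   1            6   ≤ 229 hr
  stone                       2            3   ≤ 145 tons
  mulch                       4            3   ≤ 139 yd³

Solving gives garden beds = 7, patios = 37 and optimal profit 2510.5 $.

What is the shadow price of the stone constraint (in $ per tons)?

0

At the optimum: equipment uses 229 of 229 (binding); stone uses 125 of 145 (slack = 20); mulch uses 139 of 139 (binding).
By complementary slackness, y = 0 for the non-binding constraint.
The binding rows give the dual system: 1·y_equipment + 4·y_mulch = 41.5 and 6·y_equipment + 3·y_mulch = 60.
Solving: y_equipment = 5.5, y_mulch = 9.
Shadow price of stone = 0.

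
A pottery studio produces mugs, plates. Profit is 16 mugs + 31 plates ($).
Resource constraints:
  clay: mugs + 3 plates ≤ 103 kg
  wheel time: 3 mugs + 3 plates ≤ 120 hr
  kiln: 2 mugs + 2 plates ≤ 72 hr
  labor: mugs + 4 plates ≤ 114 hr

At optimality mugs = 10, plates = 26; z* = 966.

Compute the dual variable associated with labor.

Check each constraint at x*: clay 88/103 (slack 15); wheel time 108/120 (slack 12); kiln 72/72 (tight); labor 114/114 (tight).
By complementary slackness, y = 0 for the non-binding constraints.
Dual feasibility on the basic columns requires 2·y_kiln + 1·y_labor = 16, 2·y_kiln + 4·y_labor = 31.
Solving: y_kiln = 5.5, y_labor = 5.
Shadow price of labor = 5.

5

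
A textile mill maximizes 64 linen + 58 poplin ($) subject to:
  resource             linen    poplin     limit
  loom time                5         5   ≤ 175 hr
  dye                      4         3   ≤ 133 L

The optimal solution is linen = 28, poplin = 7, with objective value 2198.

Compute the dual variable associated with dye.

Both loom time and dye are binding at x*.
Dual feasibility on the basic columns requires 5·y_loom time + 4·y_dye = 64, 5·y_loom time + 3·y_dye = 58.
→ y_loom time = 8 and y_dye = 6.
Shadow price of dye = 6.

6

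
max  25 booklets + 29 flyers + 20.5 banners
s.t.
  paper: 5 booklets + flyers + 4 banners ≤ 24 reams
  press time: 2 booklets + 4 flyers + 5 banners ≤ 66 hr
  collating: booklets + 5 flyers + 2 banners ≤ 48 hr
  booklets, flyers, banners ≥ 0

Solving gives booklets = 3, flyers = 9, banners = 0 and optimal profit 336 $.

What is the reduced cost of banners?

-5.5

Binding: paper and collating. Non-binding: press time (24 unused).
Since press time is not tight, its dual is 0.
From A_Bᵀ y = c: 5·y_paper + 1·y_collating = 25; 1·y_paper + 5·y_collating = 29.
→ y_paper = 4 and y_collating = 5.
Reduced cost of banners: c₃ − yᵀa₃ = 20.5 − (4·4 + 5·2) = 20.5 − 26 = -5.5.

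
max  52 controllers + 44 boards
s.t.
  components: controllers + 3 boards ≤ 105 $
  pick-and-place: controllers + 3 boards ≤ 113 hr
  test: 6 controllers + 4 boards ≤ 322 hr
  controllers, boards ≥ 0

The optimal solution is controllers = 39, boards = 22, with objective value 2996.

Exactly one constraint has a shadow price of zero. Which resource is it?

pick-and-place

components: 105/105 (binding)
pick-and-place: 105/113 (slack 8)
test: 322/322 (binding)
By complementary slackness, a constraint with positive slack has shadow price 0 → pick-and-place.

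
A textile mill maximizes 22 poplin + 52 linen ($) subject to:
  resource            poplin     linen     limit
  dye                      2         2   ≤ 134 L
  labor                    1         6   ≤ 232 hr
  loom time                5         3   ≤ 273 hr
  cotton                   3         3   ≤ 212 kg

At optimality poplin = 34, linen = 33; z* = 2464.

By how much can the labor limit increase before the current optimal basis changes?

170

Binding constraints: dye, labor. The basis is B = [[2,2],[1,6]] with det 10.
Per unit increase in labor, x* moves by d = (-0.2, 0.2).
The basis stays optimal until poplin reaches 0; allowable increase = 170 hr.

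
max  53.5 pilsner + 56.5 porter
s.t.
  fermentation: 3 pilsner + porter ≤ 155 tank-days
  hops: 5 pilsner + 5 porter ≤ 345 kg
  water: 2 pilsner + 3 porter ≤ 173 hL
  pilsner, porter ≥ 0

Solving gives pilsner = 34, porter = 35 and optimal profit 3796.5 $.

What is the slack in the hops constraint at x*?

0

hops used = 5·34 + 5·35 = 345; slack = 345 − 345 = 0.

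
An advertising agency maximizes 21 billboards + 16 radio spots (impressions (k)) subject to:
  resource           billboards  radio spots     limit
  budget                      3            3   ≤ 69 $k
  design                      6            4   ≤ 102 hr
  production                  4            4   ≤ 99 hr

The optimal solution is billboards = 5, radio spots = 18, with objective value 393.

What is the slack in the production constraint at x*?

7

production used = 4·5 + 4·18 = 92; slack = 99 − 92 = 7.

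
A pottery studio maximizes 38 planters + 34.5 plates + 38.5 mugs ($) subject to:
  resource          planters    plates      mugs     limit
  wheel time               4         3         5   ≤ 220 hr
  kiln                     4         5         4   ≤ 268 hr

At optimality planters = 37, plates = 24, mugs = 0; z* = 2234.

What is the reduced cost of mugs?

-6

At the optimum: wheel time uses 220 of 220 (binding); kiln uses 268 of 268 (binding).
The binding rows give the dual system: 4·y_wheel time + 4·y_kiln = 38 and 3·y_wheel time + 5·y_kiln = 34.5.
→ y_wheel time = 6.5 and y_kiln = 3.
Reduced cost of mugs: c₃ − yᵀa₃ = 38.5 − (6.5·5 + 3·4) = 38.5 − 44.5 = -6.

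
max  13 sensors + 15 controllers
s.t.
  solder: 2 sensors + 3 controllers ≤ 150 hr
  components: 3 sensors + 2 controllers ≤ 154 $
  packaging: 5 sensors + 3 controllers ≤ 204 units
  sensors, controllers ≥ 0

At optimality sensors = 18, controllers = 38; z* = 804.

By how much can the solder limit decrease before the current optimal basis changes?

68.4

Binding constraints: solder, packaging. The basis is B = [[2,3],[5,3]] with det -9.
Per unit decrease in solder, x* moves by d = (0.3333, -0.5556).
The basis stays optimal until controllers reaches 0; allowable decrease = 68.4 hr.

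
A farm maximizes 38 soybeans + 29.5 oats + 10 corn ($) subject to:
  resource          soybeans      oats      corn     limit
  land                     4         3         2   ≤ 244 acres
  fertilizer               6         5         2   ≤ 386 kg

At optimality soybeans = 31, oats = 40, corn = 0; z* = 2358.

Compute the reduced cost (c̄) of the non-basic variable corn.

-7

Both land and fertilizer are binding at x*.
Dual feasibility on the basic columns requires 4·y_land + 6·y_fertilizer = 38, 3·y_land + 5·y_fertilizer = 29.5.
→ y_land = 6.5 and y_fertilizer = 2.
Reduced cost of corn: c₃ − yᵀa₃ = 10 − (6.5·2 + 2·2) = 10 − 17 = -7.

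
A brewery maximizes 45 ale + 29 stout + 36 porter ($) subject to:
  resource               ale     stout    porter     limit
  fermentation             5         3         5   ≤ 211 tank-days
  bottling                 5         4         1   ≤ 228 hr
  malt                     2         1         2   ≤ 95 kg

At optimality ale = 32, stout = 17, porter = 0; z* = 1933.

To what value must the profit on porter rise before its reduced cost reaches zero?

37

Check each constraint at x*: fermentation 211/211 (tight); bottling 228/228 (tight); malt 81/95 (slack 14).
Since malt is not tight, its dual is 0.
The binding rows give the dual system: 5·y_fermentation + 5·y_bottling = 45 and 3·y_fermentation + 4·y_bottling = 29.
Solving: y_fermentation = 7, y_bottling = 2.
porter enters the basis when its profit ≥ yᵀa₃ = 7·5 + 2·1 = 37.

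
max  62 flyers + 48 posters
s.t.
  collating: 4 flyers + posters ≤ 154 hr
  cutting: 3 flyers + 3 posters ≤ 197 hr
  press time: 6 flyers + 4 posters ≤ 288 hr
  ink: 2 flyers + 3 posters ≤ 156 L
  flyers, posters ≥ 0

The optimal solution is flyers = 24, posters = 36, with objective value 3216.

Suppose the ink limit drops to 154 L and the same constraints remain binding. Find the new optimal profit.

3208

Binding: press time and ink. Non-binding: collating (22 unused), cutting (17 unused).
By complementary slackness, y = 0 for the non-binding constraints.
From A_Bᵀ y = c: 6·y_press time + 2·y_ink = 62; 4·y_press time + 3·y_ink = 48.
This yields shadow prices y_press time = 9, y_ink = 4.
Δz = y_ink·Δb = 4 × (-2) = -8, so new z* = 3216 − 8 = 3208.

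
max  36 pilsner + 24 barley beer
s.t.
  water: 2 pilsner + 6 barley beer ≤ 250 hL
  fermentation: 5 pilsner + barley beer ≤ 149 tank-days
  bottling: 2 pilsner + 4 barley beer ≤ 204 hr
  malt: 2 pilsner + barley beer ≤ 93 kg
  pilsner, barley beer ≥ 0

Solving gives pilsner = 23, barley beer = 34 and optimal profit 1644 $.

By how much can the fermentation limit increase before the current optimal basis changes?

36.4

Binding constraints: water, fermentation. The basis is B = [[2,6],[5,1]] with det -28.
Per unit increase in fermentation, x* moves by d = (0.2143, -0.0714).
The basis stays optimal until malt becomes binding; allowable increase = 36.4 tank-days.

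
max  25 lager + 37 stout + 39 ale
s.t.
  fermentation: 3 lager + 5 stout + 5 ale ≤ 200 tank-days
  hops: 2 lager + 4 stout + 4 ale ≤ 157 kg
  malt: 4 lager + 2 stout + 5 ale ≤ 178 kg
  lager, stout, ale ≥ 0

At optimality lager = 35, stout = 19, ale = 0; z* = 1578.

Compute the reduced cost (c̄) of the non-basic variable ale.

-1

Check each constraint at x*: fermentation 200/200 (tight); hops 146/157 (slack 11); malt 178/178 (tight).
By complementary slackness, y = 0 for the non-binding constraint.
From A_Bᵀ y = c: 3·y_fermentation + 4·y_malt = 25; 5·y_fermentation + 2·y_malt = 37.
→ y_fermentation = 7 and y_malt = 1.
Reduced cost of ale: c₃ − yᵀa₃ = 39 − (7·5 + 1·5) = 39 − 40 = -1.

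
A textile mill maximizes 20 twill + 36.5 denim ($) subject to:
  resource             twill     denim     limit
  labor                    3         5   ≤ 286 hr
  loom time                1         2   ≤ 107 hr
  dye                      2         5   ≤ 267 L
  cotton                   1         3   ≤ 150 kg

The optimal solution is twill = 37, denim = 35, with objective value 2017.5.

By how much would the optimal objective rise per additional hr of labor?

Check each constraint at x*: labor 286/286 (tight); loom time 107/107 (tight); dye 249/267 (slack 18); cotton 142/150 (slack 8).
Since dye, cotton are not tight, their duals are 0.
From A_Bᵀ y = c: 3·y_labor + 1·y_loom time = 20; 5·y_labor + 2·y_loom time = 36.5.
Solving: y_labor = 3.5, y_loom time = 9.5.
Shadow price of labor = 3.5.

3.5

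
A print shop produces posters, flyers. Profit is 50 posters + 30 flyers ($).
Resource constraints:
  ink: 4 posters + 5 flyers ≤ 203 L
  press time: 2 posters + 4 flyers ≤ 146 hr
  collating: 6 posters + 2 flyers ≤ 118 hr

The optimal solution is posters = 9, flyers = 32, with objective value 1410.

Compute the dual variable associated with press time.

4

Binding: press time and collating. Non-binding: ink (7 unused).
By complementary slackness, y = 0 for the non-binding constraint.
From A_Bᵀ y = c: 2·y_press time + 6·y_collating = 50; 4·y_press time + 2·y_collating = 30.
Solving: y_press time = 4, y_collating = 7.
Shadow price of press time = 4.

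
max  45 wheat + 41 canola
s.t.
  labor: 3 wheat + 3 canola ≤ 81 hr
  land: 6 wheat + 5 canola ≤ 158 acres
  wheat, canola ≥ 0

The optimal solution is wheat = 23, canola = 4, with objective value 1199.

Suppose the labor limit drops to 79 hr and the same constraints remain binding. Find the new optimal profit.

1185

At the optimum: labor uses 81 of 81 (binding); land uses 158 of 158 (binding).
The binding rows give the dual system: 3·y_labor + 6·y_land = 45 and 3·y_labor + 5·y_land = 41.
→ y_labor = 7 and y_land = 4.
Δz = y_labor·Δb = 7 × (-2) = -14, so new z* = 1199 − 14 = 1185.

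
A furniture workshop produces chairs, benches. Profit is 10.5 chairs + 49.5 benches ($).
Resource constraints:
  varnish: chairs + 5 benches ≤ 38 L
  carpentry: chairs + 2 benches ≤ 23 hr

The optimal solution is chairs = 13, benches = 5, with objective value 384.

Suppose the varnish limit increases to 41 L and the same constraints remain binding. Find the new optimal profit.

412.5

At the optimum: varnish uses 38 of 38 (binding); carpentry uses 23 of 23 (binding).
From A_Bᵀ y = c: 1·y_varnish + 1·y_carpentry = 10.5; 5·y_varnish + 2·y_carpentry = 49.5.
Solving: y_varnish = 9.5, y_carpentry = 1.
Δz = y_varnish·Δb = 9.5 × (3) = 28.5, so new z* = 384 + 28.5 = 412.5.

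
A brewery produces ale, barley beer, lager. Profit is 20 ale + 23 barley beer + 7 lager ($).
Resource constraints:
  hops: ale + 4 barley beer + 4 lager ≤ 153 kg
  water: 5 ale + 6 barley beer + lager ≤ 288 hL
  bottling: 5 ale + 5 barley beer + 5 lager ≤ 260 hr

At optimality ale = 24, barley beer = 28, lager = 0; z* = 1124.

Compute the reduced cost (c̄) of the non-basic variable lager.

At the optimum: hops uses 136 of 153 (slack = 17); water uses 288 of 288 (binding); bottling uses 260 of 260 (binding).
Since hops is not tight, its dual is 0.
The binding rows give the dual system: 5·y_water + 5·y_bottling = 20 and 6·y_water + 5·y_bottling = 23.
→ y_water = 3 and y_bottling = 1.
Reduced cost of lager: c₃ − yᵀa₃ = 7 − (3·1 + 1·5) = 7 − 8 = -1.

-1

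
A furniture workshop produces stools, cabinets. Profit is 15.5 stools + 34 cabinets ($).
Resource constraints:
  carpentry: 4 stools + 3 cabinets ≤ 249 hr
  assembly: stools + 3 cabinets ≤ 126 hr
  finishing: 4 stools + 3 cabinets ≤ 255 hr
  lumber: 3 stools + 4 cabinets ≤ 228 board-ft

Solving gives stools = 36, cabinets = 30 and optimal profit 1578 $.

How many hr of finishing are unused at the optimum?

21

finishing used = 4·36 + 3·30 = 234; slack = 255 − 234 = 21.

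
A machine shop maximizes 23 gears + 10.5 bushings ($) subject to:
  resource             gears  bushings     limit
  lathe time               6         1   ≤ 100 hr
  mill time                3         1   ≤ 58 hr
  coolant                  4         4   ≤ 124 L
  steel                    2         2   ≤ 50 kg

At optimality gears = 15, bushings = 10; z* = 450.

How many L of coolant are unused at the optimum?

coolant used = 4·15 + 4·10 = 100; slack = 124 − 100 = 24.

24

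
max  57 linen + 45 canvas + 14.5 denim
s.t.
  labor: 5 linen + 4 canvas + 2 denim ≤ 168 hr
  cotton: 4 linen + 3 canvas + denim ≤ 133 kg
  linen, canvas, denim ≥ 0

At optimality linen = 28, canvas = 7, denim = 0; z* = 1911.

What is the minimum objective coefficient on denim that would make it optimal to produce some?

21

Both labor and cotton are binding at x*.
Dual feasibility on the basic columns requires 5·y_labor + 4·y_cotton = 57, 4·y_labor + 3·y_cotton = 45.
→ y_labor = 9 and y_cotton = 3.
denim enters the basis when its profit ≥ yᵀa₃ = 9·2 + 3·1 = 21.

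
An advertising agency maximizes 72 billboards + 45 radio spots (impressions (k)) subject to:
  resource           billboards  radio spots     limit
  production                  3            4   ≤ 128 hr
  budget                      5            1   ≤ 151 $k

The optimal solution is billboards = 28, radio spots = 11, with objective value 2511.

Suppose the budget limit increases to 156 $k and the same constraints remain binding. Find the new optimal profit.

2556

At the optimum: production uses 128 of 128 (binding); budget uses 151 of 151 (binding).
The binding rows give the dual system: 3·y_production + 5·y_budget = 72 and 4·y_production + 1·y_budget = 45.
Solving: y_production = 9, y_budget = 9.
Δz = y_budget·Δb = 9 × (5) = 45, so new z* = 2511 + 45 = 2556.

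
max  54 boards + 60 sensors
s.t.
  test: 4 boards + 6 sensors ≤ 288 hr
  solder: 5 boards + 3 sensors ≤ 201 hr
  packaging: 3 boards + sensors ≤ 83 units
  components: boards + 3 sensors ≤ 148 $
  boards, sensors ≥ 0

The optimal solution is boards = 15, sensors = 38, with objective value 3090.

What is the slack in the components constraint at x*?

19

components used = 1·15 + 3·38 = 129; slack = 148 − 129 = 19.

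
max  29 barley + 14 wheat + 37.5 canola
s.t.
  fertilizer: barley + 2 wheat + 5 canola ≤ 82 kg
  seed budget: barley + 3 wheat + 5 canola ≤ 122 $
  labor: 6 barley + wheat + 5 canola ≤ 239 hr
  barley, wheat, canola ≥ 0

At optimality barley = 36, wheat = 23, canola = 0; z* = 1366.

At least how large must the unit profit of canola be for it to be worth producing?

45

At the optimum: fertilizer uses 82 of 82 (binding); seed budget uses 105 of 122 (slack = 17); labor uses 239 of 239 (binding).
Since seed budget is not tight, its dual is 0.
From A_Bᵀ y = c: 1·y_fertilizer + 6·y_labor = 29; 2·y_fertilizer + 1·y_labor = 14.
This yields shadow prices y_fertilizer = 5, y_labor = 4.
canola enters the basis when its profit ≥ yᵀa₃ = 5·5 + 4·5 = 45.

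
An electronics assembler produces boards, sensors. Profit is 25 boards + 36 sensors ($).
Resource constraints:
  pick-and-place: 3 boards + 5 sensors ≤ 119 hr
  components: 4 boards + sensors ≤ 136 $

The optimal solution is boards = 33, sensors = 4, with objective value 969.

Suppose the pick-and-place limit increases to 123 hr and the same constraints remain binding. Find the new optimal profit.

Check each constraint at x*: pick-and-place 119/119 (tight); components 136/136 (tight).
The binding rows give the dual system: 3·y_pick-and-place + 4·y_components = 25 and 5·y_pick-and-place + 1·y_components = 36.
Solving: y_pick-and-place = 7, y_components = 1.
Δz = y_pick-and-place·Δb = 7 × (4) = 28, so new z* = 969 + 28 = 997.

997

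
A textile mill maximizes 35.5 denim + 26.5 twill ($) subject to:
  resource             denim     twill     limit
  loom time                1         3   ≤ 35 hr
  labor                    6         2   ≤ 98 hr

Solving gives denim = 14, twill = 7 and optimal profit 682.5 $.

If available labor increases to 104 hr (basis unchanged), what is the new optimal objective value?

At the optimum: loom time uses 35 of 35 (binding); labor uses 98 of 98 (binding).
The binding rows give the dual system: 1·y_loom time + 6·y_labor = 35.5 and 3·y_loom time + 2·y_labor = 26.5.
This yields shadow prices y_loom time = 5.5, y_labor = 5.
Δz = y_labor·Δb = 5 × (6) = 30, so new z* = 682.5 + 30 = 712.5.

712.5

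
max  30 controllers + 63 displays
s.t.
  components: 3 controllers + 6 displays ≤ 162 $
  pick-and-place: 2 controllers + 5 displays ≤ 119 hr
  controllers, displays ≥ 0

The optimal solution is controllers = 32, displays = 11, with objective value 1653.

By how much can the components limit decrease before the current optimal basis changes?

19.2

Binding constraints: components, pick-and-place. The basis is B = [[3,6],[2,5]] with det 3.
Per unit decrease in components, x* moves by d = (-1.6667, 0.6667).
The basis stays optimal until controllers reaches 0; allowable decrease = 19.2 $.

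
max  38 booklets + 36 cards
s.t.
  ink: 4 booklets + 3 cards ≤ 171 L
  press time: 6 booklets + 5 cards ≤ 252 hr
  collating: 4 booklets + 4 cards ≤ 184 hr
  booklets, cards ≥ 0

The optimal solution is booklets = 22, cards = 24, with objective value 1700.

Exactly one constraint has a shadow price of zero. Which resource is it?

ink

ink: 160/171 (slack 11)
press time: 252/252 (binding)
collating: 184/184 (binding)
By complementary slackness, a constraint with positive slack has shadow price 0 → ink.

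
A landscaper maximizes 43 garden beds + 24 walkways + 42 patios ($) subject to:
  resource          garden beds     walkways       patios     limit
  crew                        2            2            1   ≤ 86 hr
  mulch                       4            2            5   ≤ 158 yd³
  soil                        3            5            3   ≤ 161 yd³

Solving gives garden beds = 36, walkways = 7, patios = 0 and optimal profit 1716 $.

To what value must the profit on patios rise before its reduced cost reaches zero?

Binding: crew and mulch. Non-binding: soil (18 unused).
By complementary slackness, y = 0 for the non-binding constraint.
From A_Bᵀ y = c: 2·y_crew + 4·y_mulch = 43; 2·y_crew + 2·y_mulch = 24.
This yields shadow prices y_crew = 2.5, y_mulch = 9.5.
patios enters the basis when its profit ≥ yᵀa₃ = 2.5·1 + 9.5·5 = 50.

50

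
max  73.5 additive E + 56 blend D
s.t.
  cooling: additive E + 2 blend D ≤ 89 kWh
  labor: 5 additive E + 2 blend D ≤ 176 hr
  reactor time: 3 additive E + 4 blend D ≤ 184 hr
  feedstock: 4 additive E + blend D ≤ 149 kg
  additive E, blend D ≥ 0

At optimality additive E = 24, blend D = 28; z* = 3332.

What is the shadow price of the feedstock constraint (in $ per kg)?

Binding: labor and reactor time. Non-binding: cooling (9 unused), feedstock (25 unused).
By complementary slackness, y = 0 for the non-binding constraints.
Dual feasibility on the basic columns requires 5·y_labor + 3·y_reactor time = 73.5, 2·y_labor + 4·y_reactor time = 56.
This yields shadow prices y_labor = 9, y_reactor time = 9.5.
Shadow price of feedstock = 0.

0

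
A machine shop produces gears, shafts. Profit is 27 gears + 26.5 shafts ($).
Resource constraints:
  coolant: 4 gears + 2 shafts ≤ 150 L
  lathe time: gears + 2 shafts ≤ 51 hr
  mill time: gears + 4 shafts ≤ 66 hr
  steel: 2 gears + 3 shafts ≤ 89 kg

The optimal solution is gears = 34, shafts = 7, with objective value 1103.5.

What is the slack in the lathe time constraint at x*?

lathe time used = 1·34 + 2·7 = 48; slack = 51 − 48 = 3.

3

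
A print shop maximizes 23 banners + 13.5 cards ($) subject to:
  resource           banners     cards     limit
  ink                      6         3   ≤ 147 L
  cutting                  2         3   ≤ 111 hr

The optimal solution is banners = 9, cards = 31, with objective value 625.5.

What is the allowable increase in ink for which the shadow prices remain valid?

186

Binding constraints: ink, cutting. The basis is B = [[6,3],[2,3]] with det 12.
Per unit increase in ink, x* moves by d = (0.25, -0.1667).
The basis stays optimal until cards reaches 0; allowable increase = 186 L.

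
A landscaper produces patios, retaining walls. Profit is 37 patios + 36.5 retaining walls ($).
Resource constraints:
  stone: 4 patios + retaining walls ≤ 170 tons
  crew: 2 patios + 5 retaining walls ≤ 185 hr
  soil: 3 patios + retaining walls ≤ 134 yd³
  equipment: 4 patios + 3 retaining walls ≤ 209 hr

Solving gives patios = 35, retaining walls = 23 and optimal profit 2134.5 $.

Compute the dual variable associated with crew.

2.5

At the optimum: stone uses 163 of 170 (slack = 7); crew uses 185 of 185 (binding); soil uses 128 of 134 (slack = 6); equipment uses 209 of 209 (binding).
Since stone, soil are not tight, their duals are 0.
From A_Bᵀ y = c: 2·y_crew + 4·y_equipment = 37; 5·y_crew + 3·y_equipment = 36.5.
This yields shadow prices y_crew = 2.5, y_equipment = 8.
Shadow price of crew = 2.5.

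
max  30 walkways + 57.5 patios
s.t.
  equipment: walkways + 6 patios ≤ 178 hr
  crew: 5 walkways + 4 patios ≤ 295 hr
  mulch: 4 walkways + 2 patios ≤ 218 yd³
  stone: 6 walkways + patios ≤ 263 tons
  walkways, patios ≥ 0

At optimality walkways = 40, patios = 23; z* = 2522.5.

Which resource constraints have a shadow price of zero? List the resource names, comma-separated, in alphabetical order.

crew, mulch

equipment: 178/178 (binding)
crew: 292/295 (slack 3)
mulch: 206/218 (slack 12)
stone: 263/263 (binding)
By complementary slackness, a constraint with positive slack has shadow price 0 → crew, mulch.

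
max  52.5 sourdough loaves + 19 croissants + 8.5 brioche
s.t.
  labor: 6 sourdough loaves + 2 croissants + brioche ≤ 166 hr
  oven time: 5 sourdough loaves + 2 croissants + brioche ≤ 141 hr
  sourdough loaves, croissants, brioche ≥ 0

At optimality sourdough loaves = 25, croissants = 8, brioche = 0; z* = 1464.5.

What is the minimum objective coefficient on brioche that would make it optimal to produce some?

9.5

At the optimum: labor uses 166 of 166 (binding); oven time uses 141 of 141 (binding).
The binding rows give the dual system: 6·y_labor + 5·y_oven time = 52.5 and 2·y_labor + 2·y_oven time = 19.
Solving: y_labor = 5, y_oven time = 4.5.
brioche enters the basis when its profit ≥ yᵀa₃ = 5·1 + 4.5·1 = 9.5.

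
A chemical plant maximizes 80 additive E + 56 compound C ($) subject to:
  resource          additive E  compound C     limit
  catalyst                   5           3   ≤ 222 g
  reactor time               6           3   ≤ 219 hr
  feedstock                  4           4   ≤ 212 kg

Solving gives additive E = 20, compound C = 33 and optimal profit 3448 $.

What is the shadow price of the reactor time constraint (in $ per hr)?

Binding: reactor time and feedstock. Non-binding: catalyst (23 unused).
Slack constraints have shadow price 0 (complementary slackness).
From A_Bᵀ y = c: 6·y_reactor time + 4·y_feedstock = 80; 3·y_reactor time + 4·y_feedstock = 56.
Solving: y_reactor time = 8, y_feedstock = 8.
Shadow price of reactor time = 8.

8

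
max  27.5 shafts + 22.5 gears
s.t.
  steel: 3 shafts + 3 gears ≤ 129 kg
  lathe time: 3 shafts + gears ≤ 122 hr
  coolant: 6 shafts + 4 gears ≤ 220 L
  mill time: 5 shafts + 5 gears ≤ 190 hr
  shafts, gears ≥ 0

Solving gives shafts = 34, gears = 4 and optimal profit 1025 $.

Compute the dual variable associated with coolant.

2.5

Binding: coolant and mill time. Non-binding: steel (15 unused), lathe time (16 unused).
Since steel, lathe time are not tight, their duals are 0.
From A_Bᵀ y = c: 6·y_coolant + 5·y_mill time = 27.5; 4·y_coolant + 5·y_mill time = 22.5.
→ y_coolant = 2.5 and y_mill time = 2.5.
Shadow price of coolant = 2.5.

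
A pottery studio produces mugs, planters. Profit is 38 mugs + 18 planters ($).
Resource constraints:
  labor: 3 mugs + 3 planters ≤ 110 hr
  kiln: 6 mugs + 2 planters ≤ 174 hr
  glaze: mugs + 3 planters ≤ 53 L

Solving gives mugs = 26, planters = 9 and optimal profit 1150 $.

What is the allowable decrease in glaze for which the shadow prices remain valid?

24

Binding constraints: kiln, glaze. The basis is B = [[6,2],[1,3]] with det 16.
Per unit decrease in glaze, x* moves by d = (0.125, -0.375).
The basis stays optimal until planters reaches 0; allowable decrease = 24 L.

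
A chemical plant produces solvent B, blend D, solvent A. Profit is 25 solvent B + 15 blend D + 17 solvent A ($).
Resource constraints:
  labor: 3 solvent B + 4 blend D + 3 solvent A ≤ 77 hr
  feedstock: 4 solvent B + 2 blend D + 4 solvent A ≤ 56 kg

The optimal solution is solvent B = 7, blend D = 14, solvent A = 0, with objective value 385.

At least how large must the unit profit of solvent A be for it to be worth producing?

Both labor and feedstock are binding at x*.
From A_Bᵀ y = c: 3·y_labor + 4·y_feedstock = 25; 4·y_labor + 2·y_feedstock = 15.
Solving: y_labor = 1, y_feedstock = 5.5.
solvent A enters the basis when its profit ≥ yᵀa₃ = 1·3 + 5.5·4 = 25.

25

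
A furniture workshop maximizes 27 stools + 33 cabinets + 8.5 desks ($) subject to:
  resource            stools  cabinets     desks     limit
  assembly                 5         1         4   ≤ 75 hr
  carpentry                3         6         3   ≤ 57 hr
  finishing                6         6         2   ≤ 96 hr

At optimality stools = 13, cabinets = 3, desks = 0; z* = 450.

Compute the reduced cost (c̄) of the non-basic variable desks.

-4.5

Check each constraint at x*: assembly 68/75 (slack 7); carpentry 57/57 (tight); finishing 96/96 (tight).
By complementary slackness, y = 0 for the non-binding constraint.
From A_Bᵀ y = c: 3·y_carpentry + 6·y_finishing = 27; 6·y_carpentry + 6·y_finishing = 33.
This yields shadow prices y_carpentry = 2, y_finishing = 3.5.
Reduced cost of desks: c₃ − yᵀa₃ = 8.5 − (2·3 + 3.5·2) = 8.5 − 13 = -4.5.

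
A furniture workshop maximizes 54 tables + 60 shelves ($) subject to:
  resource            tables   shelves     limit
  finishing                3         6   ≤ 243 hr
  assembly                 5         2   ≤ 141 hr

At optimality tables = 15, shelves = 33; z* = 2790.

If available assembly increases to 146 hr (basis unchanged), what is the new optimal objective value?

2820

Check each constraint at x*: finishing 243/243 (tight); assembly 141/141 (tight).
From A_Bᵀ y = c: 3·y_finishing + 5·y_assembly = 54; 6·y_finishing + 2·y_assembly = 60.
Solving: y_finishing = 8, y_assembly = 6.
Δz = y_assembly·Δb = 6 × (5) = 30, so new z* = 2790 + 30 = 2820.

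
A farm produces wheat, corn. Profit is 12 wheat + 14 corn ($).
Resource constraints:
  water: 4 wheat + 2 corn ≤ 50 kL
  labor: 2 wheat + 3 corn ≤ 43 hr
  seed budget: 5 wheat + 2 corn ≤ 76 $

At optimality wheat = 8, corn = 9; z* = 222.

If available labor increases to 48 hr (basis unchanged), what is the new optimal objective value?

Check each constraint at x*: water 50/50 (tight); labor 43/43 (tight); seed budget 58/76 (slack 18).
Since seed budget is not tight, its dual is 0.
The binding rows give the dual system: 4·y_water + 2·y_labor = 12 and 2·y_water + 3·y_labor = 14.
Solving: y_water = 1, y_labor = 4.
Δz = y_labor·Δb = 4 × (5) = 20, so new z* = 222 + 20 = 242.

242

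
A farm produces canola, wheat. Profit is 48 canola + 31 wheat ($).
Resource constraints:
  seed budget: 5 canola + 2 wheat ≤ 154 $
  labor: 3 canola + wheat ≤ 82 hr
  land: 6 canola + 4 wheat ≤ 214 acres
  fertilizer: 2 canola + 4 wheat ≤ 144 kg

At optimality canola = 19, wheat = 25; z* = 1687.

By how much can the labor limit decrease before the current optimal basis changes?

2.25

Binding constraints: labor, land. The basis is B = [[3,1],[6,4]] with det 6.
Per unit decrease in labor, x* moves by d = (-0.6667, 1).
The basis stays optimal until fertilizer becomes binding; allowable decrease = 2.25 hr.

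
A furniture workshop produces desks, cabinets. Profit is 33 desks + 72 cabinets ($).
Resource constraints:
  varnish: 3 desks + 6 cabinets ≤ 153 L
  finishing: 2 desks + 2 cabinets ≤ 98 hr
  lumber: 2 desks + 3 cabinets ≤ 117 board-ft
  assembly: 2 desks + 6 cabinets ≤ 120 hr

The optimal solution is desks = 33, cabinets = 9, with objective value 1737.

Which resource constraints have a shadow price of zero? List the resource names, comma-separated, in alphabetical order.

varnish: 153/153 (binding)
finishing: 84/98 (slack 14)
lumber: 93/117 (slack 24)
assembly: 120/120 (binding)
By complementary slackness, a constraint with positive slack has shadow price 0 → finishing, lumber.

finishing, lumber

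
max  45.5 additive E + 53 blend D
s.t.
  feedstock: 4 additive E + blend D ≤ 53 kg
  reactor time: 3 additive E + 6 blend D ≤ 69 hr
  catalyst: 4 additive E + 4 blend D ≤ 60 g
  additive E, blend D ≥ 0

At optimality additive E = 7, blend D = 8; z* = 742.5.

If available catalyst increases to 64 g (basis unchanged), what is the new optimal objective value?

Binding: reactor time and catalyst. Non-binding: feedstock (17 unused).
By complementary slackness, y = 0 for the non-binding constraint.
Dual feasibility on the basic columns requires 3·y_reactor time + 4·y_catalyst = 45.5, 6·y_reactor time + 4·y_catalyst = 53.
→ y_reactor time = 2.5 and y_catalyst = 9.5.
Δz = y_catalyst·Δb = 9.5 × (4) = 38, so new z* = 742.5 + 38 = 780.5.

780.5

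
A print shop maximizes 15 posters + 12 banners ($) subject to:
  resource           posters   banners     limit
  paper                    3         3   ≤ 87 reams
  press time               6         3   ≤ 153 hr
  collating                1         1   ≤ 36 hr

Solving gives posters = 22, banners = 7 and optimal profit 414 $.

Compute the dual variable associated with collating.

At the optimum: paper uses 87 of 87 (binding); press time uses 153 of 153 (binding); collating uses 29 of 36 (slack = 7).
Since collating is not tight, its dual is 0.
From A_Bᵀ y = c: 3·y_paper + 6·y_press time = 15; 3·y_paper + 3·y_press time = 12.
Solving: y_paper = 3, y_press time = 1.
Shadow price of collating = 0.

0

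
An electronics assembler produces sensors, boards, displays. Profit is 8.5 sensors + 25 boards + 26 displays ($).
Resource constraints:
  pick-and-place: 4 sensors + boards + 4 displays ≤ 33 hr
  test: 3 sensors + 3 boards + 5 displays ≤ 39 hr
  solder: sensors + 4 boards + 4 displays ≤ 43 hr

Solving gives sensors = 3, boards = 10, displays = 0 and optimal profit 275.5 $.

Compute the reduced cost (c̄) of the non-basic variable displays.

-1

Binding: test and solder. Non-binding: pick-and-place (11 unused).
Since pick-and-place is not tight, its dual is 0.
From A_Bᵀ y = c: 3·y_test + 1·y_solder = 8.5; 3·y_test + 4·y_solder = 25.
Solving: y_test = 1, y_solder = 5.5.
Reduced cost of displays: c₃ − yᵀa₃ = 26 − (1·5 + 5.5·4) = 26 − 27 = -1.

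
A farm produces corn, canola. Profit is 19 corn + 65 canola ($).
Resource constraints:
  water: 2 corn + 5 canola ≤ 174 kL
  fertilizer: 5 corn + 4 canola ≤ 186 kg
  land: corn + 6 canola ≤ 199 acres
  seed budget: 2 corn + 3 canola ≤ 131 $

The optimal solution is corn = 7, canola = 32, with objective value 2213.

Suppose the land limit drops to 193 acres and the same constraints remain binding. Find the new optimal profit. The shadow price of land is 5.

2183

Δb = -6, so new z* = 2213 + (5)·(-6) = 2213 − 30 = 2183.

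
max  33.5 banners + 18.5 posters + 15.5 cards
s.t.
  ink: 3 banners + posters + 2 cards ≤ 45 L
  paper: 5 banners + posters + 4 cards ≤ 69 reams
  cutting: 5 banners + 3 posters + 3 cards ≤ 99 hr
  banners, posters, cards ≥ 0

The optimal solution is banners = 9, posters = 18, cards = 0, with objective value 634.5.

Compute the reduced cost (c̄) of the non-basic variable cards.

-5

Binding: ink and cutting. Non-binding: paper (6 unused).
By complementary slackness, y = 0 for the non-binding constraint.
From A_Bᵀ y = c: 3·y_ink + 5·y_cutting = 33.5; 1·y_ink + 3·y_cutting = 18.5.
→ y_ink = 2 and y_cutting = 5.5.
Reduced cost of cards: c₃ − yᵀa₃ = 15.5 − (2·2 + 5.5·3) = 15.5 − 20.5 = -5.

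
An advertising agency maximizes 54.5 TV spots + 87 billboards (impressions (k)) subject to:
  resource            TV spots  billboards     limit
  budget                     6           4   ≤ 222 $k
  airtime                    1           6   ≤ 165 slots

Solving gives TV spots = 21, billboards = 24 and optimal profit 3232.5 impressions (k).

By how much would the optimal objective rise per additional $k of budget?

At the optimum: budget uses 222 of 222 (binding); airtime uses 165 of 165 (binding).
The binding rows give the dual system: 6·y_budget + 1·y_airtime = 54.5 and 4·y_budget + 6·y_airtime = 87.
Solving: y_budget = 7.5, y_airtime = 9.5.
Shadow price of budget = 7.5.

7.5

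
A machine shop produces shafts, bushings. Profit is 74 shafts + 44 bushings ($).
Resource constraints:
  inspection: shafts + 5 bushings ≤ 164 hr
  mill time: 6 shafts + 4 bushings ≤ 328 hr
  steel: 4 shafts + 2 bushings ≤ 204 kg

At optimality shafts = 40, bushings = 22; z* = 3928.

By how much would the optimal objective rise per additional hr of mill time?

7

At the optimum: inspection uses 150 of 164 (slack = 14); mill time uses 328 of 328 (binding); steel uses 204 of 204 (binding).
Slack constraints have shadow price 0 (complementary slackness).
From A_Bᵀ y = c: 6·y_mill time + 4·y_steel = 74; 4·y_mill time + 2·y_steel = 44.
→ y_mill time = 7 and y_steel = 8.
Shadow price of mill time = 7.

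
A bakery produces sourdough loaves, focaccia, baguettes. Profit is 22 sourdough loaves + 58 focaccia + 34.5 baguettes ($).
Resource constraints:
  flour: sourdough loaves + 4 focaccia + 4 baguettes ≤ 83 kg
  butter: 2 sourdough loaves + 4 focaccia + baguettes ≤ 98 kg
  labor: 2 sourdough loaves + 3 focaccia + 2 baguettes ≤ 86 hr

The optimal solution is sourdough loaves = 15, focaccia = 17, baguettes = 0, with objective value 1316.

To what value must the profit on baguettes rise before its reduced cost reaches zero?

35.5

Binding: flour and butter. Non-binding: labor (5 unused).
Slack constraints have shadow price 0 (complementary slackness).
Dual feasibility on the basic columns requires 1·y_flour + 2·y_butter = 22, 4·y_flour + 4·y_butter = 58.
Solving: y_flour = 7, y_butter = 7.5.
baguettes enters the basis when its profit ≥ yᵀa₃ = 7·4 + 7.5·1 = 35.5.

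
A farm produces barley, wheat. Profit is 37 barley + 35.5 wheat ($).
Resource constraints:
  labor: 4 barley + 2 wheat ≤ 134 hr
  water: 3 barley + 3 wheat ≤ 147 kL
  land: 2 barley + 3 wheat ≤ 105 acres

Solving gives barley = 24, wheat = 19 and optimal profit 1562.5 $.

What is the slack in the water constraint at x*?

18

water used = 3·24 + 3·19 = 129; slack = 147 − 129 = 18.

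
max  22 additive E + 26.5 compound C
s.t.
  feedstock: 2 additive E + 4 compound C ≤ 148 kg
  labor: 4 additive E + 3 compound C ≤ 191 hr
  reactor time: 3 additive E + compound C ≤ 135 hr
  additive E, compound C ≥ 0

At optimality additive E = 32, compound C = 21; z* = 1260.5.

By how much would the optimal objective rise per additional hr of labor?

Check each constraint at x*: feedstock 148/148 (tight); labor 191/191 (tight); reactor time 117/135 (slack 18).
Since reactor time is not tight, its dual is 0.
From A_Bᵀ y = c: 2·y_feedstock + 4·y_labor = 22; 4·y_feedstock + 3·y_labor = 26.5.
→ y_feedstock = 4 and y_labor = 3.5.
Shadow price of labor = 3.5.

3.5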